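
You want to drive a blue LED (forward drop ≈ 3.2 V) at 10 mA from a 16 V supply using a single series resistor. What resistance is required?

R ≈ 1.3 kΩ

The resistor drops V_S − V_D = 16 − 3.2 = 12.8 V at 10 mA.
R = 12.8 V / 10 mA = 1.28 kΩ.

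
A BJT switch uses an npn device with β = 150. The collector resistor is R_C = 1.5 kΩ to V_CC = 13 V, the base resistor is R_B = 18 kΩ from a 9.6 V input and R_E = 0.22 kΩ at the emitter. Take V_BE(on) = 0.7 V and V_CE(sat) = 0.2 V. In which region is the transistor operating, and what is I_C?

Assume active: I_B = (9.6 − 0.7)/(18 + 151×0.22) = 0.174 mA, I_C = β·I_B = 26.1 mA.
Then V_CE = 13 − 26.1×1.5 − 26.2×0.22 = -31.9 V < 0.2 V — the active assumption fails.
Re-solve with V_CE = 0.2 V. KCL at the emitter: V_E/R_E = (V_BB−0.7−V_E)/R_B + (V_CC−0.2−V_E)/R_C, giving V_E = 1.71 V.
I_C = (V_CC − 0.2 − V_E)/R_C = (12.8 − 1.71)/1.5 = 7.39 mA.
Check: I_B = (8.9 − 1.71)/18 = 0.399 mA, and β·I_B = 59.9 mA > I_C, confirming saturation.

saturation; I_C ≈ 7.4 mA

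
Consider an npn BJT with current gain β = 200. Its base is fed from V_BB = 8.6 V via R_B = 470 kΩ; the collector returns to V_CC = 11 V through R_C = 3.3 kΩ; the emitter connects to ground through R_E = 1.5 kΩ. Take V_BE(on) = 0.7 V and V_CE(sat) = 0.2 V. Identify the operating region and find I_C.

active; I_C ≈ 2 mA

Assume active. Base-emitter loop: I_B = (V_BB − V_BE)/(R_B + (β+1)R_E) = (8.6 − 0.7)/(470 + 201×1.5) = 0.0102 mA.
I_C = β·I_B = 200×0.0102 = 2.05 mA.
V_CE = V_CC − I_C·R_C − I_E·R_E = 11 − 2.05×3.3 − 2.06×1.5 = 1.15 V > V_CE(sat), so the active-region assumption holds.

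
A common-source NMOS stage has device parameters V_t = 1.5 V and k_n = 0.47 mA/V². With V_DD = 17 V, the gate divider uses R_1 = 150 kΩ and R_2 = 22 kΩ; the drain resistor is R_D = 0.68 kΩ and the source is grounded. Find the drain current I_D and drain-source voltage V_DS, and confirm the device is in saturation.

V_G = V_DD·R_2/(R_1+R_2) = 17×22/172 = 2.17 V. With the source grounded, V_GS = V_G = 2.17 V.
Assume saturation: I_D = (k_n/2)(V_GS − V_t)² = (0.47/2)×(2.17 − 1.5)² = 0.235×0.674² = 0.107 mA.
V_DS = V_DD − I_D·R_D = 17 − 0.107×0.68 = 16.9 V.
Saturation requires V_DS ≥ V_GS − V_t = 0.674 V; 16.9 ≥ 0.674 ✓.

I_D ≈ 0.11 mA, V_DS ≈ 17 V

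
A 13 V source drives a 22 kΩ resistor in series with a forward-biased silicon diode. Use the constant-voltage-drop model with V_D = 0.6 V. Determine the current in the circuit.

I ≈ 0.56 mA

KVL around the loop: 13 = V_D + I·R = 0.6 + I × 22 kΩ.
So I = (13 − 0.6) / 22 kΩ = 12.4 / 22 = 0.564 mA.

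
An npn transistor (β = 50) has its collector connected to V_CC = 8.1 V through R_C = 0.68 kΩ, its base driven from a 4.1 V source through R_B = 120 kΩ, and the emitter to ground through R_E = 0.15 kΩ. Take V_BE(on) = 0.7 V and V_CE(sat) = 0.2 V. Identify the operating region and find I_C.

active; I_C ≈ 1.3 mA

Assume active. Base-emitter loop: I_B = (V_BB − V_BE)/(R_B + (β+1)R_E) = (4.1 − 0.7)/(120 + 51×0.15) = 0.0266 mA.
I_C = β·I_B = 50×0.0266 = 1.33 mA.
V_CE = V_CC − I_C·R_C − I_E·R_E = 8.1 − 1.33×0.68 − 1.36×0.15 = 6.99 V > V_CE(sat), so the active-region assumption holds.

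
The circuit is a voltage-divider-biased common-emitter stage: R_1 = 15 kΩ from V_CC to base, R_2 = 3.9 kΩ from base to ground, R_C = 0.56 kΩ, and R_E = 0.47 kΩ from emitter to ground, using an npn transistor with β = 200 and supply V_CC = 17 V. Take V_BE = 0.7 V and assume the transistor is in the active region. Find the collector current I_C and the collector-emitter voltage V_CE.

I_C ≈ 5.8 mA, V_CE ≈ 11 V

Thevenize the base divider: V_Th = V_CC·R_2/(R_1+R_2) = 17×3.9/18.9 = 3.51 V, R_Th = R_1‖R_2 = 3.1 kΩ.
Base-emitter loop: V_Th = I_B·R_Th + V_BE + (β+1)I_B·R_E, so I_B = (3.51 − 0.7) / (3.1 + 201×0.47) = 0.0288 mA.
I_C = β·I_B = 200×0.0288 = 5.76 mA, and I_E = (β+1)I_B = 5.78 mA.
V_CE = V_CC − I_C·R_C − I_E·R_E = 17 − 5.76×0.56 − 5.78×0.47 = 11.1 V.
V_CE = 11.1 V > 0.2 V confirms active-region operation.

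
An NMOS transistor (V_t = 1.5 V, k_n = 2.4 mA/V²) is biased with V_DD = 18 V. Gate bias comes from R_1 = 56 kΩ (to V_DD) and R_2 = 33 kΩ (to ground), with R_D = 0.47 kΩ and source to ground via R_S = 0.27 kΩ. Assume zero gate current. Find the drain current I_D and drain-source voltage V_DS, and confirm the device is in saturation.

I_D ≈ 9 mA, V_DS ≈ 11 V

V_G = V_DD·R_2/(R_1+R_2) = 18×33/89 = 6.67 V.
Assume saturation: I_D = (k_n/2)(V_GS − V_t)² with V_GS = V_G − I_D·R_S = 6.67 − 0.27·I_D.
Substituting gives 0.0875·I_D² − 4.35·I_D + 32.1 = 0, with roots I_D = 9.01 or 40.7 mA.
The root I_D = 40.7 mA gives V_GS = -4.33 V ≤ V_t, so take I_D = 9.01 mA.
Then V_GS = 4.24 V and V_DS = V_DD − I_D(R_D+R_S) = 18 − 9.01×0.74 = 11.3 V.
Saturation requires V_DS ≥ V_GS − V_t = 2.74 V; 11.3 ≥ 2.74 ✓.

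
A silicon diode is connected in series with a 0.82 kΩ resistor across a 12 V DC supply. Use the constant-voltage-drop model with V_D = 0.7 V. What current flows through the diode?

KVL around the loop: 12 = V_D + I·R = 0.7 + I × 0.82 kΩ.
So I = (12 − 0.7) / 0.82 kΩ = 11.3 / 0.82 = 13.8 mA.

I ≈ 14 mA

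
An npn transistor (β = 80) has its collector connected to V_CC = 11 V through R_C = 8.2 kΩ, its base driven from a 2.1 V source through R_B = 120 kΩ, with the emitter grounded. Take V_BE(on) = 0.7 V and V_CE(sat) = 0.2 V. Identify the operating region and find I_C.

Assume active. Base-emitter loop: I_B = (V_BB − V_BE)/R_B = (2.1 − 0.7)/120 = 0.0117 mA.
I_C = β·I_B = 80×0.0117 = 0.933 mA.
V_CE = V_CC − I_C·R_C = 11 − 0.933×8.2 = 3.35 V > V_CE(sat), so the active-region assumption holds.

active; I_C ≈ 0.93 mA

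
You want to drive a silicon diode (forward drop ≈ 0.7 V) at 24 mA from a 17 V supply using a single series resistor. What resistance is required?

R ≈ 0.68 kΩ

The resistor drops V_S − V_D = 17 − 0.7 = 16.3 V at 24 mA.
R = 16.3 V / 24 mA = 0.679 kΩ.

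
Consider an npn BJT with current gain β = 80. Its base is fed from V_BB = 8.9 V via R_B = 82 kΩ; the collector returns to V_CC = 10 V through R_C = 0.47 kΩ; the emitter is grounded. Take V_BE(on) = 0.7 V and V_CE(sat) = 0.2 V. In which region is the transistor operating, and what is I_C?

active; I_C ≈ 8 mA

Assume active. Base-emitter loop: I_B = (V_BB − V_BE)/R_B = (8.9 − 0.7)/82 = 0.1 mA.
I_C = β·I_B = 80×0.1 = 8 mA.
V_CE = V_CC − I_C·R_C = 10 − 8×0.47 = 6.24 V > V_CE(sat), so the active-region assumption holds.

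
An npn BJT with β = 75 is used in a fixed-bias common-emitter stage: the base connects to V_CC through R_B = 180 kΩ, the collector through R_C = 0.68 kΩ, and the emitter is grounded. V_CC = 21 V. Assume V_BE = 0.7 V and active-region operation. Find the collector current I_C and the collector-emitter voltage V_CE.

Base loop: V_CC = I_B·R_B + V_BE, so I_B = (21 − 0.7)/180 kΩ = 0.113 mA.
In the active region I_C = β·I_B = 75 × 0.113 = 8.46 mA.
Collector loop: V_CE = V_CC − I_C·R_C = 21 − 8.46×0.68 = 15.2 V.
Since V_CE = 15.2 V > V_CE(sat) ≈ 0.2 V, the transistor is in the active region as assumed.

I_C ≈ 8.5 mA, V_CE ≈ 15 V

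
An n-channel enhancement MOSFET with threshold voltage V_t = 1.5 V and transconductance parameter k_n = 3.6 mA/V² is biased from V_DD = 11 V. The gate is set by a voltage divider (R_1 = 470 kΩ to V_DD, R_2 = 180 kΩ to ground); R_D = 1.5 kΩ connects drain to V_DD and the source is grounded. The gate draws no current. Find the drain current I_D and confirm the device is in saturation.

I_D ≈ 4.3 mA

V_G = V_DD·R_2/(R_1+R_2) = 11×180/650 = 3.05 V. With the source grounded, V_GS = V_G = 3.05 V.
Assume saturation: I_D = (k_n/2)(V_GS − V_t)² = (3.6/2)×(3.05 − 1.5)² = 1.8×1.55² = 4.3 mA.
V_DS = V_DD − I_D·R_D = 11 − 4.3×1.5 = 4.55 V.
Saturation requires V_DS ≥ V_GS − V_t = 1.55 V; 4.55 ≥ 1.55 ✓.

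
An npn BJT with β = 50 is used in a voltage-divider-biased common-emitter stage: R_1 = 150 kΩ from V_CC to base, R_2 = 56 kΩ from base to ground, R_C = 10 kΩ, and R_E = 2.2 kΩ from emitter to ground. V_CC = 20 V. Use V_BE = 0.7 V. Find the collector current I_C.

Thevenize the base divider: V_Th = V_CC·R_2/(R_1+R_2) = 20×56/206 = 5.44 V, R_Th = R_1‖R_2 = 40.8 kΩ.
Base-emitter loop: V_Th = I_B·R_Th + V_BE + (β+1)I_B·R_E, so I_B = (5.44 − 0.7) / (40.8 + 51×2.2) = 0.031 mA.
I_C = β·I_B = 50×0.031 = 1.55 mA, and I_E = (β+1)I_B = 1.58 mA.
V_CE = V_CC − I_C·R_C − I_E·R_E = 20 − 1.55×10 − 1.58×2.2 = 1.04 V.
V_CE = 1.04 V > 0.2 V confirms active-region operation.

I_C ≈ 1.5 mA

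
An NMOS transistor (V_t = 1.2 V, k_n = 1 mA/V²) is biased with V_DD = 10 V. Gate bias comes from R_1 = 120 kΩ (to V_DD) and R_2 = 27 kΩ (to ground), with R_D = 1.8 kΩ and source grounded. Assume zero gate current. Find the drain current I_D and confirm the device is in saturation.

V_G = V_DD·R_2/(R_1+R_2) = 10×27/147 = 1.84 V. With the source grounded, V_GS = V_G = 1.84 V.
Assume saturation: I_D = (k_n/2)(V_GS − V_t)² = (1/2)×(1.84 − 1.2)² = 0.5×0.637² = 0.203 mA.
V_DS = V_DD − I_D·R_D = 10 − 0.203×1.8 = 9.64 V.
Saturation requires V_DS ≥ V_GS − V_t = 0.637 V; 9.64 ≥ 0.637 ✓.

I_D ≈ 0.2 mA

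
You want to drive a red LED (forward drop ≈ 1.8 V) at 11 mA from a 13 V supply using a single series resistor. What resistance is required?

The resistor drops V_S − V_D = 13 − 1.8 = 11.2 V at 11 mA.
R = 11.2 V / 11 mA = 1.02 kΩ.

R ≈ 1 kΩ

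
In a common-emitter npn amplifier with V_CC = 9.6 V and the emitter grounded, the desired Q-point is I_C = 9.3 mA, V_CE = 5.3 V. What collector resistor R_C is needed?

R_C ≈ 0.46 kΩ

Collector loop: V_CC = I_C·R_C + V_CE.
R_C = (V_CC − V_CE)/I_C = (9.6 − 5.3)/9.3 = 0.462 kΩ.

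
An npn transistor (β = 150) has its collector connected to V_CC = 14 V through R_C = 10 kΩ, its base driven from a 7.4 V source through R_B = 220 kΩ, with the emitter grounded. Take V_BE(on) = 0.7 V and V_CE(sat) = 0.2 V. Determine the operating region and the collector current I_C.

Assume active: I_B = (7.4 − 0.7)/220 = 0.0305 mA, giving I_C = β·I_B = 4.57 mA.
But then V_CE = 14 − 4.57×10 = -31.7 V < V_CE(sat) = 0.2 V — impossible in the active region.
So the transistor is saturated. With V_CE = 0.2 V, I_C = (V_CC − 0.2)/R_C = 13.8/10 = 1.38 mA.
Check: β·I_B = 4.57 mA > I_C = 1.38 mA, confirming saturation.

saturation; I_C ≈ 1.4 mA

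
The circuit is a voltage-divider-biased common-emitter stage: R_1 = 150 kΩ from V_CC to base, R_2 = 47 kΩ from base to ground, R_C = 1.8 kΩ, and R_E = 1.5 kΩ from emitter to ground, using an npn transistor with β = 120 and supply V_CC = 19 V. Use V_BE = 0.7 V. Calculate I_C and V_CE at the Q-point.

I_C ≈ 2.1 mA, V_CE ≈ 12 V

Thevenize the base divider: V_Th = V_CC·R_2/(R_1+R_2) = 19×47/197 = 4.53 V, R_Th = R_1‖R_2 = 35.8 kΩ.
Base-emitter loop: V_Th = I_B·R_Th + V_BE + (β+1)I_B·R_E, so I_B = (4.53 − 0.7) / (35.8 + 121×1.5) = 0.0176 mA.
I_C = β·I_B = 120×0.0176 = 2.12 mA, and I_E = (β+1)I_B = 2.13 mA.
V_CE = V_CC − I_C·R_C − I_E·R_E = 19 − 2.12×1.8 − 2.13×1.5 = 12 V.
V_CE = 12 V > 0.2 V confirms active-region operation.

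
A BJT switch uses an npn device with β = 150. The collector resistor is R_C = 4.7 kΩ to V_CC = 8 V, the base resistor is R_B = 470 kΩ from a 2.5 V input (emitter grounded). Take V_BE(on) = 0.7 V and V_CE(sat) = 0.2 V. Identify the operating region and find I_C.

active; I_C ≈ 0.57 mA

Assume active. Base-emitter loop: I_B = (V_BB − V_BE)/R_B = (2.5 − 0.7)/470 = 0.00383 mA.
I_C = β·I_B = 150×0.00383 = 0.574 mA.
V_CE = V_CC − I_C·R_C = 8 − 0.574×4.7 = 5.3 V > V_CE(sat), so the active-region assumption holds.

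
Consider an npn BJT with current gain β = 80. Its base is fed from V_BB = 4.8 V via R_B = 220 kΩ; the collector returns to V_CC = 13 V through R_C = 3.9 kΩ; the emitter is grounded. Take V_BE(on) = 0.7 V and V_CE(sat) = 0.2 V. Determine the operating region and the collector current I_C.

active; I_C ≈ 1.5 mA

Assume active. Base-emitter loop: I_B = (V_BB − V_BE)/R_B = (4.8 − 0.7)/220 = 0.0186 mA.
I_C = β·I_B = 80×0.0186 = 1.49 mA.
V_CE = V_CC − I_C·R_C = 13 − 1.49×3.9 = 7.19 V > V_CE(sat), so the active-region assumption holds.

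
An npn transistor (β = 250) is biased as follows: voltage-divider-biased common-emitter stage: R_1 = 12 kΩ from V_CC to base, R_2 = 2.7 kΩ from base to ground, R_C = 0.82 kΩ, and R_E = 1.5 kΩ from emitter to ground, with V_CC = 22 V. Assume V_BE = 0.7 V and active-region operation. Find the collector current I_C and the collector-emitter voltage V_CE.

Thevenize the base divider: V_Th = V_CC·R_2/(R_1+R_2) = 22×2.7/14.7 = 4.04 V, R_Th = R_1‖R_2 = 2.2 kΩ.
Base-emitter loop: V_Th = I_B·R_Th + V_BE + (β+1)I_B·R_E, so I_B = (4.04 − 0.7) / (2.2 + 251×1.5) = 0.00882 mA.
I_C = β·I_B = 250×0.00882 = 2.21 mA, and I_E = (β+1)I_B = 2.21 mA.
V_CE = V_CC − I_C·R_C − I_E·R_E = 22 − 2.21×0.82 − 2.21×1.5 = 16.9 V.
V_CE = 16.9 V > 0.2 V confirms active-region operation.

I_C ≈ 2.2 mA, V_CE ≈ 17 V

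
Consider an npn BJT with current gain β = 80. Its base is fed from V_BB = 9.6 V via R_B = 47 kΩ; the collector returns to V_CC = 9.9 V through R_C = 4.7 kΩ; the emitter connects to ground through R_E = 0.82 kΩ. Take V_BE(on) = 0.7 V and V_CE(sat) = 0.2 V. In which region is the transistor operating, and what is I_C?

saturation; I_C ≈ 1.7 mA

Assume active: I_B = (9.6 − 0.7)/(47 + 81×0.82) = 0.0785 mA, I_C = β·I_B = 6.28 mA.
Then V_CE = 9.9 − 6.28×4.7 − 6.36×0.82 = -24.8 V < 0.2 V — the active assumption fails.
Re-solve with V_CE = 0.2 V. KCL at the emitter: V_E/R_E = (V_BB−0.7−V_E)/R_B + (V_CC−0.2−V_E)/R_C, giving V_E = 1.55 V.
I_C = (V_CC − 0.2 − V_E)/R_C = (9.7 − 1.55)/4.7 = 1.73 mA.
Check: I_B = (8.9 − 1.55)/47 = 0.156 mA, and β·I_B = 12.5 mA > I_C, confirming saturation.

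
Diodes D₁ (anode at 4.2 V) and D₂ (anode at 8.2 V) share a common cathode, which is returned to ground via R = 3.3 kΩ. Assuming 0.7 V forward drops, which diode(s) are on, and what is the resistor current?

Only D₂ conducts; I_R ≈ 2.3 mA

Assume both conduct. Then node N would need to be at both 4.2−0.7 = 3.5 V and 8.2−0.7 = 7.5 V, which is impossible.
Assume only D₂ conducts: V_N = 8.2 − 0.7 = 7.5 V, so I_R = 7.5/3.3 = 2.27 mA.
Check D₁: its anode-to-cathode voltage is 4.2 − 7.5 = -3.3 V < 0.7 V, so it is off. The assumption is consistent.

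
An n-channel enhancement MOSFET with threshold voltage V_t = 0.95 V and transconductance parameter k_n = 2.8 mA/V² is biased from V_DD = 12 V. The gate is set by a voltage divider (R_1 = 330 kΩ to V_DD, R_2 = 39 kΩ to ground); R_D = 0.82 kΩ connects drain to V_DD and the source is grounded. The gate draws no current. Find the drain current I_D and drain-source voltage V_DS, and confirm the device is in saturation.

I_D ≈ 0.14 mA, V_DS ≈ 12 V

V_G = V_DD·R_2/(R_1+R_2) = 12×39/369 = 1.27 V. With the source grounded, V_GS = V_G = 1.27 V.
Assume saturation: I_D = (k_n/2)(V_GS − V_t)² = (2.8/2)×(1.27 − 0.95)² = 1.4×0.318² = 0.142 mA.
V_DS = V_DD − I_D·R_D = 12 − 0.142×0.82 = 11.9 V.
Saturation requires V_DS ≥ V_GS − V_t = 0.318 V; 11.9 ≥ 0.318 ✓.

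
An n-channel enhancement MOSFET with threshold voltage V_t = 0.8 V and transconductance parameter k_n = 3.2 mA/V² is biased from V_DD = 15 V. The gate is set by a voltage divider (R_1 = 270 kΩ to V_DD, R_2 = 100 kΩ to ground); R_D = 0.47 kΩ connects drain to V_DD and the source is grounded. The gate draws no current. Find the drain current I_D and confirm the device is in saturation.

V_G = V_DD·R_2/(R_1+R_2) = 15×100/370 = 4.05 V. With the source grounded, V_GS = V_G = 4.05 V.
Assume saturation: I_D = (k_n/2)(V_GS − V_t)² = (3.2/2)×(4.05 − 0.8)² = 1.6×3.25² = 16.9 mA.
V_DS = V_DD − I_D·R_D = 15 − 16.9×0.47 = 7.04 V.
Saturation requires V_DS ≥ V_GS − V_t = 3.25 V; 7.04 ≥ 3.25 ✓.

I_D ≈ 17 mA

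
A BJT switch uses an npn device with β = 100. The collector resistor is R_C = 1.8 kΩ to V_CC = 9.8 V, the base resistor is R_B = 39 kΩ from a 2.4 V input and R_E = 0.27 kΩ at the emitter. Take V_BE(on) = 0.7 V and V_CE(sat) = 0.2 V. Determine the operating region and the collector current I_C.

Assume active. Base-emitter loop: I_B = (V_BB − V_BE)/(R_B + (β+1)R_E) = (2.4 − 0.7)/(39 + 101×0.27) = 0.0257 mA.
I_C = β·I_B = 100×0.0257 = 2.57 mA.
V_CE = V_CC − I_C·R_C − I_E·R_E = 9.8 − 2.57×1.8 − 2.59×0.27 = 4.48 V > V_CE(sat), so the active-region assumption holds.

active; I_C ≈ 2.6 mA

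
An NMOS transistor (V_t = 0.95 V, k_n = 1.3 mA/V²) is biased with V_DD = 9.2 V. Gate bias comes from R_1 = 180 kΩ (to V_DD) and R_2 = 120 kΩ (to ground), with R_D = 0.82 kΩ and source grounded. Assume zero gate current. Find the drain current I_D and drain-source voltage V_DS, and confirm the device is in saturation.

I_D ≈ 4.8 mA, V_DS ≈ 5.2 V

V_G = V_DD·R_2/(R_1+R_2) = 9.2×120/300 = 3.68 V. With the source grounded, V_GS = V_G = 3.68 V.
Assume saturation: I_D = (k_n/2)(V_GS − V_t)² = (1.3/2)×(3.68 − 0.95)² = 0.65×2.73² = 4.84 mA.
V_DS = V_DD − I_D·R_D = 9.2 − 4.84×0.82 = 5.23 V.
Saturation requires V_DS ≥ V_GS − V_t = 2.73 V; 5.23 ≥ 2.73 ✓.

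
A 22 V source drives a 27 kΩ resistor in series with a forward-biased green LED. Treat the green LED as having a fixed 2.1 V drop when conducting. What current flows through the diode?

I ≈ 0.74 mA

KVL around the loop: 22 = V_D + I·R = 2.1 + I × 27 kΩ.
So I = (22 − 2.1) / 27 kΩ = 19.9 / 27 = 0.737 mA.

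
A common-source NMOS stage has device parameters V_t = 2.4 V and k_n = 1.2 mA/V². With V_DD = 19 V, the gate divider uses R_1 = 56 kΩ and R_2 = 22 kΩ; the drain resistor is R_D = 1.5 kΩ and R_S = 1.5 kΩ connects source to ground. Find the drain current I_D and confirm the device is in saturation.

V_G = V_DD·R_2/(R_1+R_2) = 19×22/78 = 5.36 V.
Assume saturation: I_D = (k_n/2)(V_GS − V_t)² with V_GS = V_G − I_D·R_S = 5.36 − 1.5·I_D.
Substituting gives 1.35·I_D² − 6.33·I_D + 5.25 = 0, with roots I_D = 1.08 or 3.61 mA.
The root I_D = 3.61 mA gives V_GS = -0.052 V ≤ V_t, so take I_D = 1.08 mA.
Then V_GS = 3.74 V and V_DS = V_DD − I_D(R_D+R_S) = 19 − 1.08×3 = 15.8 V.
Saturation requires V_DS ≥ V_GS − V_t = 1.34 V; 15.8 ≥ 1.34 ✓.

I_D ≈ 1.1 mA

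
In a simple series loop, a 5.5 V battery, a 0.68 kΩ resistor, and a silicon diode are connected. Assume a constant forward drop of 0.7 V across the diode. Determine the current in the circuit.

KVL around the loop: 5.5 = V_D + I·R = 0.7 + I × 0.68 kΩ.
So I = (5.5 − 0.7) / 0.68 kΩ = 4.8 / 0.68 = 7.06 mA.

I ≈ 7.1 mA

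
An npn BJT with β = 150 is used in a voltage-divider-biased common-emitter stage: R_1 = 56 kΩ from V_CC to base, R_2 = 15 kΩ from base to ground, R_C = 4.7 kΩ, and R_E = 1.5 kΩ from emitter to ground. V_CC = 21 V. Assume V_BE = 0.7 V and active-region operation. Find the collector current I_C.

Thevenize the base divider: V_Th = V_CC·R_2/(R_1+R_2) = 21×15/71 = 4.44 V, R_Th = R_1‖R_2 = 11.8 kΩ.
Base-emitter loop: V_Th = I_B·R_Th + V_BE + (β+1)I_B·R_E, so I_B = (4.44 − 0.7) / (11.8 + 151×1.5) = 0.0157 mA.
I_C = β·I_B = 150×0.0157 = 2.35 mA, and I_E = (β+1)I_B = 2.37 mA.
V_CE = V_CC − I_C·R_C − I_E·R_E = 21 − 2.35×4.7 − 2.37×1.5 = 6.4 V.
V_CE = 6.4 V > 0.2 V confirms active-region operation.

I_C ≈ 2.4 mA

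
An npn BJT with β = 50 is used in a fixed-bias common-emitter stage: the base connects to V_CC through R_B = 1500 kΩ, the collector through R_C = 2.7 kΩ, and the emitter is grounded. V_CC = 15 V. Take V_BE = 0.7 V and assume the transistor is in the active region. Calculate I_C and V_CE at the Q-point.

I_C ≈ 0.48 mA, V_CE ≈ 14 V

Base loop: V_CC = I_B·R_B + V_BE, so I_B = (15 − 0.7)/1500 kΩ = 0.00953 mA.
In the active region I_C = β·I_B = 50 × 0.00953 = 0.477 mA.
Collector loop: V_CE = V_CC − I_C·R_C = 15 − 0.477×2.7 = 13.7 V.
Since V_CE = 13.7 V > V_CE(sat) ≈ 0.2 V, the transistor is in the active region as assumed.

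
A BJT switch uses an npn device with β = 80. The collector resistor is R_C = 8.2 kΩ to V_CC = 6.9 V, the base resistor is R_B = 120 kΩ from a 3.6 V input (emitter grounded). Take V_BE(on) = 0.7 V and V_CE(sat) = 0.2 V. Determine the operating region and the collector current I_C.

Assume active: I_B = (3.6 − 0.7)/120 = 0.0242 mA, giving I_C = β·I_B = 1.93 mA.
But then V_CE = 6.9 − 1.93×8.2 = -8.95 V < V_CE(sat) = 0.2 V — impossible in the active region.
So the transistor is saturated. With V_CE = 0.2 V, I_C = (V_CC − 0.2)/R_C = 6.7/8.2 = 0.817 mA.
Check: β·I_B = 1.93 mA > I_C = 0.817 mA, confirming saturation.

saturation; I_C ≈ 0.82 mA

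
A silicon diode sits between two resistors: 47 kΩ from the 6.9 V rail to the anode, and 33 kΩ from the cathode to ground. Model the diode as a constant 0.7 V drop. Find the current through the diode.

The two resistors are in series with the diode, so KVL gives 6.9 = I·47 + 0.7 + I·33.
I = (6.9 − 0.7) / (47 + 33) kΩ = 6.2 / 80 = 0.0775 mA.

I ≈ 0.077 mA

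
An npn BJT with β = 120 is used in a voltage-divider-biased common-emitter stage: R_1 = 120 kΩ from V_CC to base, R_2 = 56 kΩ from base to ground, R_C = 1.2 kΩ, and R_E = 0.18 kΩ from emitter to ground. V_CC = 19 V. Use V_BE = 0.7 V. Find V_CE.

V_CE ≈ 4.2 V

Thevenize the base divider: V_Th = V_CC·R_2/(R_1+R_2) = 19×56/176 = 6.05 V, R_Th = R_1‖R_2 = 38.2 kΩ.
Base-emitter loop: V_Th = I_B·R_Th + V_BE + (β+1)I_B·R_E, so I_B = (6.05 − 0.7) / (38.2 + 121×0.18) = 0.0891 mA.
I_C = β·I_B = 120×0.0891 = 10.7 mA, and I_E = (β+1)I_B = 10.8 mA.
V_CE = V_CC − I_C·R_C − I_E·R_E = 19 − 10.7×1.2 − 10.8×0.18 = 4.22 V.
V_CE = 4.22 V > 0.2 V confirms active-region operation.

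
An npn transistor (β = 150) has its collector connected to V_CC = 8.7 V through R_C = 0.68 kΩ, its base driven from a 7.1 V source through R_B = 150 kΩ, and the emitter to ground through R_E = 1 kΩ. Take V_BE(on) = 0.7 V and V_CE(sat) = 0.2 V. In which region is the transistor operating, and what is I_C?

active; I_C ≈ 3.2 mA

Assume active. Base-emitter loop: I_B = (V_BB − V_BE)/(R_B + (β+1)R_E) = (7.1 − 0.7)/(150 + 151×1) = 0.0213 mA.
I_C = β·I_B = 150×0.0213 = 3.19 mA.
V_CE = V_CC − I_C·R_C − I_E·R_E = 8.7 − 3.19×0.68 − 3.21×1 = 3.32 V > V_CE(sat), so the active-region assumption holds.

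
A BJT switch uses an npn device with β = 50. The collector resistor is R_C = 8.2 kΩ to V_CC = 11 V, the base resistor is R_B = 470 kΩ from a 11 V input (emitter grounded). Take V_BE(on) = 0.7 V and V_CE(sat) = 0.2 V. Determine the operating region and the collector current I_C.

active; I_C ≈ 1.1 mA

Assume active. Base-emitter loop: I_B = (V_BB − V_BE)/R_B = (11 − 0.7)/470 = 0.0219 mA.
I_C = β·I_B = 50×0.0219 = 1.1 mA.
V_CE = V_CC − I_C·R_C = 11 − 1.1×8.2 = 2.01 V > V_CE(sat), so the active-region assumption holds.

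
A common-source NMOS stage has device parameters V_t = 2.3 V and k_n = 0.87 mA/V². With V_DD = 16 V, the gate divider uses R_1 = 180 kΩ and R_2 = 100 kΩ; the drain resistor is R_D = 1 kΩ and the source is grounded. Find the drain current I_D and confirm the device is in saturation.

V_G = V_DD·R_2/(R_1+R_2) = 16×100/280 = 5.71 V. With the source grounded, V_GS = V_G = 5.71 V.
Assume saturation: I_D = (k_n/2)(V_GS − V_t)² = (0.87/2)×(5.71 − 2.3)² = 0.435×3.41² = 5.07 mA.
V_DS = V_DD − I_D·R_D = 16 − 5.07×1 = 10.9 V.
Saturation requires V_DS ≥ V_GS − V_t = 3.41 V; 10.9 ≥ 3.41 ✓.

I_D ≈ 5.1 mA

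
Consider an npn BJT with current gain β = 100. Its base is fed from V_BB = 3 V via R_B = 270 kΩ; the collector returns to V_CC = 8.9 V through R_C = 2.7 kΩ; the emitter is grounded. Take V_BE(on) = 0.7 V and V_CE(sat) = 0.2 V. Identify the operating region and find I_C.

active; I_C ≈ 0.85 mA

Assume active. Base-emitter loop: I_B = (V_BB − V_BE)/R_B = (3 − 0.7)/270 = 0.00852 mA.
I_C = β·I_B = 100×0.00852 = 0.852 mA.
V_CE = V_CC − I_C·R_C = 8.9 − 0.852×2.7 = 6.6 V > V_CE(sat), so the active-region assumption holds.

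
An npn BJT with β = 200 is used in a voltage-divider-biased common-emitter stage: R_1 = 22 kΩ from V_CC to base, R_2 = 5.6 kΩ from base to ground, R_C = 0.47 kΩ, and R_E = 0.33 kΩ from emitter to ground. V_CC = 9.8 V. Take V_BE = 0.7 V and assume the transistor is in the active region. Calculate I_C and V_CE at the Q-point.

I_C ≈ 3.6 mA, V_CE ≈ 6.9 V

Thevenize the base divider: V_Th = V_CC·R_2/(R_1+R_2) = 9.8×5.6/27.6 = 1.99 V, R_Th = R_1‖R_2 = 4.46 kΩ.
Base-emitter loop: V_Th = I_B·R_Th + V_BE + (β+1)I_B·R_E, so I_B = (1.99 − 0.7) / (4.46 + 201×0.33) = 0.0182 mA.
I_C = β·I_B = 200×0.0182 = 3.64 mA, and I_E = (β+1)I_B = 3.66 mA.
V_CE = V_CC − I_C·R_C − I_E·R_E = 9.8 − 3.64×0.47 − 3.66×0.33 = 6.88 V.
V_CE = 6.88 V > 0.2 V confirms active-region operation.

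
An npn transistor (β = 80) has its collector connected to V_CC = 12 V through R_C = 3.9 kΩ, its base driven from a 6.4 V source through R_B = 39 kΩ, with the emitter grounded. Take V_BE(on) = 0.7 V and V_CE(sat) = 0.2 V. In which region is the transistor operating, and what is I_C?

saturation; I_C ≈ 3 mA

Assume active: I_B = (6.4 − 0.7)/39 = 0.146 mA, giving I_C = β·I_B = 11.7 mA.
But then V_CE = 12 − 11.7×3.9 = -33.6 V < V_CE(sat) = 0.2 V — impossible in the active region.
So the transistor is saturated. With V_CE = 0.2 V, I_C = (V_CC − 0.2)/R_C = 11.8/3.9 = 3.03 mA.
Check: β·I_B = 11.7 mA > I_C = 3.03 mA, confirming saturation.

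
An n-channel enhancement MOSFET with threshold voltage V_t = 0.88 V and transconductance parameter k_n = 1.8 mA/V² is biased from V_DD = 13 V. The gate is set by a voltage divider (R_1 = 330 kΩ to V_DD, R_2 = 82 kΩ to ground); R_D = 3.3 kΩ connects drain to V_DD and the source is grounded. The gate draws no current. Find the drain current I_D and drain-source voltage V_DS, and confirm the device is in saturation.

V_G = V_DD·R_2/(R_1+R_2) = 13×82/412 = 2.59 V. With the source grounded, V_GS = V_G = 2.59 V.
Assume saturation: I_D = (k_n/2)(V_GS − V_t)² = (1.8/2)×(2.59 − 0.88)² = 0.9×1.71² = 2.62 mA.
V_DS = V_DD − I_D·R_D = 13 − 2.62×3.3 = 4.34 V.
Saturation requires V_DS ≥ V_GS − V_t = 1.71 V; 4.34 ≥ 1.71 ✓.

I_D ≈ 2.6 mA, V_DS ≈ 4.3 V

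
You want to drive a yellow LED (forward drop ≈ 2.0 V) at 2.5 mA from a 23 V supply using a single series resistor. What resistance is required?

R ≈ 8.4 kΩ

The resistor drops V_S − V_D = 23 − 2.0 = 21 V at 2.5 mA.
R = 21 V / 2.5 mA = 8.4 kΩ.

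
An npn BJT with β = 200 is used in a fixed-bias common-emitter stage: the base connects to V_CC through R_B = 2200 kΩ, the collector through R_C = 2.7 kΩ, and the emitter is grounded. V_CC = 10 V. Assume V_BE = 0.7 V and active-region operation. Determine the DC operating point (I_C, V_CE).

Base loop: V_CC = I_B·R_B + V_BE, so I_B = (10 − 0.7)/2200 kΩ = 0.00423 mA.
In the active region I_C = β·I_B = 200 × 0.00423 = 0.845 mA.
Collector loop: V_CE = V_CC − I_C·R_C = 10 − 0.845×2.7 = 7.72 V.
Since V_CE = 7.72 V > V_CE(sat) ≈ 0.2 V, the transistor is in the active region as assumed.

I_C ≈ 0.85 mA, V_CE ≈ 7.7 V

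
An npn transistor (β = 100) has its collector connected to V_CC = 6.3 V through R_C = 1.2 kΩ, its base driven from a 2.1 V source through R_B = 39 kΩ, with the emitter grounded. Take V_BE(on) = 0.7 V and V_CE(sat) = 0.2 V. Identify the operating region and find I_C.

active; I_C ≈ 3.6 mA

Assume active. Base-emitter loop: I_B = (V_BB − V_BE)/R_B = (2.1 − 0.7)/39 = 0.0359 mA.
I_C = β·I_B = 100×0.0359 = 3.59 mA.
V_CE = V_CC − I_C·R_C = 6.3 − 3.59×1.2 = 1.99 V > V_CE(sat), so the active-region assumption holds.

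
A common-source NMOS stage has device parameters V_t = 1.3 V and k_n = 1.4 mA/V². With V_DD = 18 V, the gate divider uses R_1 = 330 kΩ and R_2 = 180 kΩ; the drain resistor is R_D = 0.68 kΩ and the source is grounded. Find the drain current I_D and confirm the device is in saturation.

I_D ≈ 18 mA

V_G = V_DD·R_2/(R_1+R_2) = 18×180/510 = 6.35 V. With the source grounded, V_GS = V_G = 6.35 V.
Assume saturation: I_D = (k_n/2)(V_GS − V_t)² = (1.4/2)×(6.35 − 1.3)² = 0.7×5.05² = 17.9 mA.
V_DS = V_DD − I_D·R_D = 18 − 17.9×0.68 = 5.85 V.
Saturation requires V_DS ≥ V_GS − V_t = 5.05 V; 5.85 ≥ 5.05 ✓.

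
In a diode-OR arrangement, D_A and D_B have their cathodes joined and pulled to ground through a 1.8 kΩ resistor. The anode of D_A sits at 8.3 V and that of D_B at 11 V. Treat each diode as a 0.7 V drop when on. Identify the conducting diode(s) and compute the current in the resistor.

Assume both conduct. Then node N would need to be at both 8.3−0.7 = 7.6 V and 11−0.7 = 10.3 V, which is impossible.
Assume only D_B conducts: V_N = 11 − 0.7 = 10.3 V, so I_R = 10.3/1.8 = 5.72 mA.
Check D_A: its anode-to-cathode voltage is 8.3 − 10.3 = -2 V < 0.7 V, so it is off. The assumption is consistent.

Only D_B conducts; I_R ≈ 5.7 mA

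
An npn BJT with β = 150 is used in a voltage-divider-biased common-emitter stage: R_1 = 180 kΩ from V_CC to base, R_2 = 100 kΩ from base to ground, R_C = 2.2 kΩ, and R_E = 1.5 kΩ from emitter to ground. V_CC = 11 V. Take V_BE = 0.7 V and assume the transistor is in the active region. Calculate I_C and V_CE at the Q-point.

I_C ≈ 1.7 mA, V_CE ≈ 4.8 V

Thevenize the base divider: V_Th = V_CC·R_2/(R_1+R_2) = 11×100/280 = 3.93 V, R_Th = R_1‖R_2 = 64.3 kΩ.
Base-emitter loop: V_Th = I_B·R_Th + V_BE + (β+1)I_B·R_E, so I_B = (3.93 − 0.7) / (64.3 + 151×1.5) = 0.0111 mA.
I_C = β·I_B = 150×0.0111 = 1.67 mA, and I_E = (β+1)I_B = 1.68 mA.
V_CE = V_CC − I_C·R_C − I_E·R_E = 11 − 1.67×2.2 − 1.68×1.5 = 4.82 V.
V_CE = 4.82 V > 0.2 V confirms active-region operation.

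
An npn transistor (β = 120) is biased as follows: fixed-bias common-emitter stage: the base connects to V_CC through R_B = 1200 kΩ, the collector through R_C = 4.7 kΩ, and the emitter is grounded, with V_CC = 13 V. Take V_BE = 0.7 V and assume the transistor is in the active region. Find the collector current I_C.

Base loop: V_CC = I_B·R_B + V_BE, so I_B = (13 − 0.7)/1200 kΩ = 0.0103 mA.
In the active region I_C = β·I_B = 120 × 0.0103 = 1.23 mA.
Collector loop: V_CE = V_CC − I_C·R_C = 13 − 1.23×4.7 = 7.22 V.
Since V_CE = 7.22 V > V_CE(sat) ≈ 0.2 V, the transistor is in the active region as assumed.

I_C ≈ 1.2 mA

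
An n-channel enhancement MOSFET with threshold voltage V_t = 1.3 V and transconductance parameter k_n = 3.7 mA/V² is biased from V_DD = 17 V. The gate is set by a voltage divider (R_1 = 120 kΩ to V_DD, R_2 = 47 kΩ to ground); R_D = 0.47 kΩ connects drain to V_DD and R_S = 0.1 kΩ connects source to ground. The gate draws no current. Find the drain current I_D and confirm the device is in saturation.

V_G = V_DD·R_2/(R_1+R_2) = 17×47/167 = 4.78 V.
Assume saturation: I_D = (k_n/2)(V_GS − V_t)² with V_GS = V_G − I_D·R_S = 4.78 − 0.1·I_D.
Substituting gives 0.0185·I_D² − 2.29·I_D + 22.5 = 0, with roots I_D = 10.7 or 113 mA.
The root I_D = 113 mA gives V_GS = -6.52 V ≤ V_t, so take I_D = 10.7 mA.
Then V_GS = 3.71 V and V_DS = V_DD − I_D(R_D+R_S) = 17 − 10.7×0.57 = 10.9 V.
Saturation requires V_DS ≥ V_GS − V_t = 2.41 V; 10.9 ≥ 2.41 ✓.

I_D ≈ 11 mA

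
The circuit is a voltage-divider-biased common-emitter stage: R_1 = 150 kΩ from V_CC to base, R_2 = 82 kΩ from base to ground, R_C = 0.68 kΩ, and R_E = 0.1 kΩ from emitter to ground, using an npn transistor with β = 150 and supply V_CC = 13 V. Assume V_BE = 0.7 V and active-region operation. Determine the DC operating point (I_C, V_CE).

Thevenize the base divider: V_Th = V_CC·R_2/(R_1+R_2) = 13×82/232 = 4.59 V, R_Th = R_1‖R_2 = 53 kΩ.
Base-emitter loop: V_Th = I_B·R_Th + V_BE + (β+1)I_B·R_E, so I_B = (4.59 − 0.7) / (53 + 151×0.1) = 0.0572 mA.
I_C = β·I_B = 150×0.0572 = 8.58 mA, and I_E = (β+1)I_B = 8.63 mA.
V_CE = V_CC − I_C·R_C − I_E·R_E = 13 − 8.58×0.68 − 8.63×0.1 = 6.3 V.
V_CE = 6.3 V > 0.2 V confirms active-region operation.

I_C ≈ 8.6 mA, V_CE ≈ 6.3 V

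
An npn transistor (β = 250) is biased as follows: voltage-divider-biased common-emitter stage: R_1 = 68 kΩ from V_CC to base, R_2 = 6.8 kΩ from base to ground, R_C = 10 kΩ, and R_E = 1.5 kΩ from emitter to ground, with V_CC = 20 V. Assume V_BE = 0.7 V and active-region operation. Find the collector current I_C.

Thevenize the base divider: V_Th = V_CC·R_2/(R_1+R_2) = 20×6.8/74.8 = 1.82 V, R_Th = R_1‖R_2 = 6.18 kΩ.
Base-emitter loop: V_Th = I_B·R_Th + V_BE + (β+1)I_B·R_E, so I_B = (1.82 − 0.7) / (6.18 + 251×1.5) = 0.00292 mA.
I_C = β·I_B = 250×0.00292 = 0.73 mA, and I_E = (β+1)I_B = 0.733 mA.
V_CE = V_CC − I_C·R_C − I_E·R_E = 20 − 0.73×10 − 0.733×1.5 = 11.6 V.
V_CE = 11.6 V > 0.2 V confirms active-region operation.

I_C ≈ 0.73 mA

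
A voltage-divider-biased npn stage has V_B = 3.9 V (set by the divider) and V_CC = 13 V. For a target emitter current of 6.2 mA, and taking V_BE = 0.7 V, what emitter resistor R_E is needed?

R_E ≈ 0.52 kΩ

V_E = V_B − V_BE = 3.9 − 0.7 = 3.2 V.
R_E = V_E / I_E = 3.2 / 6.2 = 0.516 kΩ.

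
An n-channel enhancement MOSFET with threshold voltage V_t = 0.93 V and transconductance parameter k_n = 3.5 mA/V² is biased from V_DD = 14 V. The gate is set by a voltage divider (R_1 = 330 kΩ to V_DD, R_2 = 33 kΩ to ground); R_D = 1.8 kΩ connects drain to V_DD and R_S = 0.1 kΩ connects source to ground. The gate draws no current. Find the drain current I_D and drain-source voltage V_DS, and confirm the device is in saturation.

V_G = V_DD·R_2/(R_1+R_2) = 14×33/363 = 1.27 V.
Assume saturation: I_D = (k_n/2)(V_GS − V_t)² with V_GS = V_G − I_D·R_S = 1.27 − 0.1·I_D.
Substituting gives 0.0175·I_D² − 1.12·I_D + 0.206 = 0, with roots I_D = 0.184 or 63.8 mA.
The root I_D = 63.8 mA gives V_GS = -5.11 V ≤ V_t, so take I_D = 0.184 mA.
Then V_GS = 1.25 V and V_DS = V_DD − I_D(R_D+R_S) = 14 − 0.184×1.9 = 13.7 V.
Saturation requires V_DS ≥ V_GS − V_t = 0.324 V; 13.7 ≥ 0.324 ✓.

I_D ≈ 0.18 mA, V_DS ≈ 14 V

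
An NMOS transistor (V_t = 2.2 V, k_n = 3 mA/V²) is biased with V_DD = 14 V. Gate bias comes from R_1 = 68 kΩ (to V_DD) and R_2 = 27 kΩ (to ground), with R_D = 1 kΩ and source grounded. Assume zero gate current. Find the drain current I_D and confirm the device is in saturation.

I_D ≈ 4.7 mA

V_G = V_DD·R_2/(R_1+R_2) = 14×27/95 = 3.98 V. With the source grounded, V_GS = V_G = 3.98 V.
Assume saturation: I_D = (k_n/2)(V_GS − V_t)² = (3/2)×(3.98 − 2.2)² = 1.5×1.78² = 4.75 mA.
V_DS = V_DD − I_D·R_D = 14 − 4.75×1 = 9.25 V.
Saturation requires V_DS ≥ V_GS − V_t = 1.78 V; 9.25 ≥ 1.78 ✓.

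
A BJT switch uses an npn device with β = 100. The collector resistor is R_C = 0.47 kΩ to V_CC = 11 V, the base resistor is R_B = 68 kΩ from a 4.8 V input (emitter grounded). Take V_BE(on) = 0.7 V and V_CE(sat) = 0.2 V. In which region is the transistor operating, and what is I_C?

active; I_C ≈ 6 mA

Assume active. Base-emitter loop: I_B = (V_BB − V_BE)/R_B = (4.8 − 0.7)/68 = 0.0603 mA.
I_C = β·I_B = 100×0.0603 = 6.03 mA.
V_CE = V_CC − I_C·R_C = 11 − 6.03×0.47 = 8.17 V > V_CE(sat), so the active-region assumption holds.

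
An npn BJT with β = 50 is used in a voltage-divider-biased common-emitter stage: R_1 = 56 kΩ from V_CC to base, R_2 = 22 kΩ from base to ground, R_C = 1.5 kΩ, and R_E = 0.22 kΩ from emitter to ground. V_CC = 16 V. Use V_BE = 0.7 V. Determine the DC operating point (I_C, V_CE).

I_C ≈ 7.1 mA, V_CE ≈ 3.8 V

Thevenize the base divider: V_Th = V_CC·R_2/(R_1+R_2) = 16×22/78 = 4.51 V, R_Th = R_1‖R_2 = 15.8 kΩ.
Base-emitter loop: V_Th = I_B·R_Th + V_BE + (β+1)I_B·R_E, so I_B = (4.51 − 0.7) / (15.8 + 51×0.22) = 0.141 mA.
I_C = β·I_B = 50×0.141 = 7.06 mA, and I_E = (β+1)I_B = 7.2 mA.
V_CE = V_CC − I_C·R_C − I_E·R_E = 16 − 7.06×1.5 − 7.2×0.22 = 3.83 V.
V_CE = 3.83 V > 0.2 V confirms active-region operation.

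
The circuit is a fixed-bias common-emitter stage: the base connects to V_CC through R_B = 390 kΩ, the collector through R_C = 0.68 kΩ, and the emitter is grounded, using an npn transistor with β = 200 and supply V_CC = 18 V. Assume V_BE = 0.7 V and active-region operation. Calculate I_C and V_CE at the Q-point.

I_C ≈ 8.9 mA, V_CE ≈ 12 V

Base loop: V_CC = I_B·R_B + V_BE, so I_B = (18 − 0.7)/390 kΩ = 0.0444 mA.
In the active region I_C = β·I_B = 200 × 0.0444 = 8.87 mA.
Collector loop: V_CE = V_CC − I_C·R_C = 18 − 8.87×0.68 = 12 V.
Since V_CE = 12 V > V_CE(sat) ≈ 0.2 V, the transistor is in the active region as assumed.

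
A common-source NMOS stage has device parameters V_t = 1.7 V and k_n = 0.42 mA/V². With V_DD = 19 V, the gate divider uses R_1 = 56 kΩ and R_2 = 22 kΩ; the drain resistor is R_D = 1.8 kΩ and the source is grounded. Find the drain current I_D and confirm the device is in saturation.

I_D ≈ 2.8 mA

V_G = V_DD·R_2/(R_1+R_2) = 19×22/78 = 5.36 V. With the source grounded, V_GS = V_G = 5.36 V.
Assume saturation: I_D = (k_n/2)(V_GS − V_t)² = (0.42/2)×(5.36 − 1.7)² = 0.21×3.66² = 2.81 mA.
V_DS = V_DD − I_D·R_D = 19 − 2.81×1.8 = 13.9 V.
Saturation requires V_DS ≥ V_GS − V_t = 3.66 V; 13.9 ≥ 3.66 ✓.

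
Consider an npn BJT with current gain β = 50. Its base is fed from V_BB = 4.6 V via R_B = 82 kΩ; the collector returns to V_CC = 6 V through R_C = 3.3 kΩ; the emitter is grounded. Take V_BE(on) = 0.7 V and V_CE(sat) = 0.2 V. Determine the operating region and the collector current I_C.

Assume active: I_B = (4.6 − 0.7)/82 = 0.0476 mA, giving I_C = β·I_B = 2.38 mA.
But then V_CE = 6 − 2.38×3.3 = -1.85 V < V_CE(sat) = 0.2 V — impossible in the active region.
So the transistor is saturated. With V_CE = 0.2 V, I_C = (V_CC − 0.2)/R_C = 5.8/3.3 = 1.76 mA.
Check: β·I_B = 2.38 mA > I_C = 1.76 mA, confirming saturation.

saturation; I_C ≈ 1.8 mA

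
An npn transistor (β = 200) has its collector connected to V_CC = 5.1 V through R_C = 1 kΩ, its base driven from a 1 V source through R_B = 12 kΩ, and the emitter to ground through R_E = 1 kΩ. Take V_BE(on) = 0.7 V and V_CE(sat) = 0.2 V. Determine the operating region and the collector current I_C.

active; I_C ≈ 0.28 mA

Assume active. Base-emitter loop: I_B = (V_BB − V_BE)/(R_B + (β+1)R_E) = (1 − 0.7)/(12 + 201×1) = 0.00141 mA.
I_C = β·I_B = 200×0.00141 = 0.282 mA.
V_CE = V_CC − I_C·R_C − I_E·R_E = 5.1 − 0.282×1 − 0.283×1 = 4.54 V > V_CE(sat), so the active-region assumption holds.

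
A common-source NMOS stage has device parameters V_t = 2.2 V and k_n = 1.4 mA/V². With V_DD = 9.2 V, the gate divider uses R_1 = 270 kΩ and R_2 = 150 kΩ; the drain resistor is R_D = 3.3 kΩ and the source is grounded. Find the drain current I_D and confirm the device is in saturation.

I_D ≈ 0.83 mA

V_G = V_DD·R_2/(R_1+R_2) = 9.2×150/420 = 3.29 V. With the source grounded, V_GS = V_G = 3.29 V.
Assume saturation: I_D = (k_n/2)(V_GS − V_t)² = (1.4/2)×(3.29 − 2.2)² = 0.7×1.09² = 0.825 mA.
V_DS = V_DD − I_D·R_D = 9.2 − 0.825×3.3 = 6.48 V.
Saturation requires V_DS ≥ V_GS − V_t = 1.09 V; 6.48 ≥ 1.09 ✓.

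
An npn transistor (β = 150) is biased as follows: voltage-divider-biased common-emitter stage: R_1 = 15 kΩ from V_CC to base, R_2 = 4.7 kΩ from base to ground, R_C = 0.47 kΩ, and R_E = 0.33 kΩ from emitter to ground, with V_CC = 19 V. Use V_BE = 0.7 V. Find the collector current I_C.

I_C ≈ 11 mA

Thevenize the base divider: V_Th = V_CC·R_2/(R_1+R_2) = 19×4.7/19.7 = 4.53 V, R_Th = R_1‖R_2 = 3.58 kΩ.
Base-emitter loop: V_Th = I_B·R_Th + V_BE + (β+1)I_B·R_E, so I_B = (4.53 − 0.7) / (3.58 + 151×0.33) = 0.0718 mA.
I_C = β·I_B = 150×0.0718 = 10.8 mA, and I_E = (β+1)I_B = 10.8 mA.
V_CE = V_CC − I_C·R_C − I_E·R_E = 19 − 10.8×0.47 − 10.8×0.33 = 10.4 V.
V_CE = 10.4 V > 0.2 V confirms active-region operation.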